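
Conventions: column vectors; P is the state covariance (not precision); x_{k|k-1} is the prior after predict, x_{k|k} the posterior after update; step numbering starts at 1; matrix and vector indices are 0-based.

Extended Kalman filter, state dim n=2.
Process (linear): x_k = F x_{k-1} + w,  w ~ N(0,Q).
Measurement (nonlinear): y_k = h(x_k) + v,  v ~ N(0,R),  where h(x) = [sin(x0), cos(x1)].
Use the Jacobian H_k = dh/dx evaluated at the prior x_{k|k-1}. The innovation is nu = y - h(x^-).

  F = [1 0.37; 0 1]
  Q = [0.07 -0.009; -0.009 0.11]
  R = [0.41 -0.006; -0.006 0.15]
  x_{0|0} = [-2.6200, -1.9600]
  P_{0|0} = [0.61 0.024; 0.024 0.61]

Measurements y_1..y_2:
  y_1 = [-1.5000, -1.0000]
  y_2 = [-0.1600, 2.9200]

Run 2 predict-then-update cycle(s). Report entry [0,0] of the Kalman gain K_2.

K[0,0] = -0.4719

step 1: x^-=[-3.3452, -1.9600]  P^-=[0.7813 0.2407; 0.2407 0.7200]  H_jac=[-0.9793 0.0000; 0.0000 0.9252]  S=[1.1593 -0.2241; -0.2241 0.7663]  K=[-0.6400 0.1035; -0.0374 0.8583]  nu=[-1.7022, -0.6205]  x^+=[-2.3200, -2.4289]  P^+=[0.2686 0.0209; 0.0209 0.1394]
step 2: x^-=[-3.2187, -2.4289]  P^-=[0.3731 0.0635; 0.0635 0.2494]  H_jac=[-0.9970 0.0000; 0.0000 0.6538]  S=[0.7809 -0.0474; -0.0474 0.2566]  K=[-0.4719 0.0746; -0.0430 0.6275]  nu=[-0.2371, 3.6766]  x^+=[-2.8324, -0.1117]  P^+=[0.1945 0.0215; 0.0215 0.1444]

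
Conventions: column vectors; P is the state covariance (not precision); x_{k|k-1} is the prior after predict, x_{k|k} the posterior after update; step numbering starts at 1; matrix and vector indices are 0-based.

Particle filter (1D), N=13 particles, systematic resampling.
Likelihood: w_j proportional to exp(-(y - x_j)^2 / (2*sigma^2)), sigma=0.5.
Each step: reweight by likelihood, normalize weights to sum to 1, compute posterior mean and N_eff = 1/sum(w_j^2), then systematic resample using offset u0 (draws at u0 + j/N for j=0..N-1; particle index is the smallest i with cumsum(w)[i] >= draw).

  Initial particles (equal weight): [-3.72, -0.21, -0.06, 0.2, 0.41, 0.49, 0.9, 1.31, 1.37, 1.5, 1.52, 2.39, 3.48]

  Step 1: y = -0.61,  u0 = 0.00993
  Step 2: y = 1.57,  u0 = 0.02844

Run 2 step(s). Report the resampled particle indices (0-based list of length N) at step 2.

step 1: w=[0.0000, 0.4110, 0.3091, 0.1524, 0.0706, 0.0503, 0.0059, 0.0004, 0.0002, 0.0001, 0.0001, 0.0000, 0.0000]  mean=-0.0144  Neff=3.3877  idx=[1, 1, 1, 1, 1, 1, 2, 2, 2, 2, 3, 3, 4]
step 2: w=[0.0122, 0.0122, 0.0122, 0.0122, 0.0122, 0.0122, 0.0340, 0.0340, 0.0340, 0.0340, 0.1616, 0.1616, 0.4677]  mean=0.2329  Neff=3.6170  idx=[2, 6, 9, 10, 10, 11, 11, 12, 12, 12, 12, 12, 12]

resampled_idx = [2, 6, 9, 10, 10, 11, 11, 12, 12, 12, 12, 12, 12]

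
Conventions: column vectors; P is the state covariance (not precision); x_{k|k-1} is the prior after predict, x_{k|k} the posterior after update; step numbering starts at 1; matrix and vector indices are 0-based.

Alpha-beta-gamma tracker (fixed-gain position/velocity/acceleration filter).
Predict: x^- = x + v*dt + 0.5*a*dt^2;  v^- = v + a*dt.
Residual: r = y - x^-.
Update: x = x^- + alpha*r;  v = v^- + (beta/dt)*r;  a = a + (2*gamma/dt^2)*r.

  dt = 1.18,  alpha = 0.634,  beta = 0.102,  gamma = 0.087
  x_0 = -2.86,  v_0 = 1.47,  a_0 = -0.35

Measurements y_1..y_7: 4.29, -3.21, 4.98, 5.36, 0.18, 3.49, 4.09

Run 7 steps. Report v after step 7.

step 1: x_pred=-1.3691  r=5.6591  x^+=2.2188  v^+=1.5462  a^+=0.3572
step 2: x_pred=4.2919  r=-7.5019  x^+=-0.4643  v^+=1.3192  a^+=-0.5803
step 3: x_pred=0.6883  r=4.2917  x^+=3.4093  v^+=1.0054  a^+=-0.0440
step 4: x_pred=4.5650  r=0.7950  x^+=5.0690  v^+=1.0222  a^+=0.0554
step 5: x_pred=6.3138  r=-6.1338  x^+=2.4250  v^+=0.5573  a^+=-0.7111
step 6: x_pred=2.5875  r=0.9025  x^+=3.1597  v^+=-0.2038  a^+=-0.5984
step 7: x_pred=2.5026  r=1.5874  x^+=3.5090  v^+=-0.7727  a^+=-0.4000

v_post = -0.7727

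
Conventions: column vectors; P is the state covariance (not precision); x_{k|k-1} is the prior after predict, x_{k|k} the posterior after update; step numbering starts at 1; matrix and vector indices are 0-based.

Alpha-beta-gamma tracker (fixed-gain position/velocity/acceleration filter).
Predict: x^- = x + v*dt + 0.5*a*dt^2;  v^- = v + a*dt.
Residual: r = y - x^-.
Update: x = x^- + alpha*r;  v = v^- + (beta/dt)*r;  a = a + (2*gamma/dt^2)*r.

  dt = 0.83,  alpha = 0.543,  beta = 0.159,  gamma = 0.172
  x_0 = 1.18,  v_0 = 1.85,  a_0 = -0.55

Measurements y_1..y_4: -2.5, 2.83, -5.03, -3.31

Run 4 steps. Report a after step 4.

step 1: x_pred=2.5261  r=-5.0261  x^+=-0.2031  v^+=0.4307  a^+=-3.0597
step 2: x_pred=-0.8996  r=3.7296  x^+=1.1256  v^+=-1.3945  a^+=-1.1974
step 3: x_pred=-0.4442  r=-4.5858  x^+=-2.9343  v^+=-3.2668  a^+=-3.4873
step 4: x_pred=-6.8469  r=3.5369  x^+=-4.9264  v^+=-5.4837  a^+=-1.7211

a_post = -1.7211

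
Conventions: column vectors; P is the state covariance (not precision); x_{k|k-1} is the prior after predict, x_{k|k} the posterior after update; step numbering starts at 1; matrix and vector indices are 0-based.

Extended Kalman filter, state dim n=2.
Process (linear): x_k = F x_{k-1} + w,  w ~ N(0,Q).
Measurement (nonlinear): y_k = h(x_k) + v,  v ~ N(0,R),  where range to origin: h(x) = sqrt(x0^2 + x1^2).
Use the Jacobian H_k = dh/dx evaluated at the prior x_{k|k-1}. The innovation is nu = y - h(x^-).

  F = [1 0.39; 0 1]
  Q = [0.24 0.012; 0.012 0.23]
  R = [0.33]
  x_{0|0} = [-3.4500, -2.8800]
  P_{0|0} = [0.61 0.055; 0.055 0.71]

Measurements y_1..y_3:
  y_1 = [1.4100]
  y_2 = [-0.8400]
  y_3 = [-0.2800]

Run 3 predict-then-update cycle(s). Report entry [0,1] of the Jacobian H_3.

H_jac[0,1] = 0.6522

step 1: x^-=[-4.5732, -2.8800]  P^-=[1.0009 0.3439; 0.3439 0.9400]  H_jac=[-0.8462 -0.5329]  S=[1.6237]  K=[-0.6345; -0.4877]  nu=[-3.9945]  x^+=[-2.0389, -0.9318]  P^+=[0.3473 -0.1585; -0.1585 0.5538]
step 2: x^-=[-2.4023, -0.9318]  P^-=[0.5478 0.0694; 0.0694 0.7838]  H_jac=[-0.9323 -0.3616]  S=[0.9555]  K=[-0.5608; -0.3644]  nu=[-3.4167]  x^+=[-0.4861, 0.3132]  P^+=[0.2473 -0.1258; -0.1258 0.6569]
step 3: x^-=[-0.3640, 0.3132]  P^-=[0.4891 0.1424; 0.1424 0.8869]  H_jac=[-0.7581 0.6522]  S=[0.8475]  K=[-0.3279; 0.5551]  nu=[-0.7602]  x^+=[-0.1147, -0.1088]  P^+=[0.3979 0.2966; 0.2966 0.6257]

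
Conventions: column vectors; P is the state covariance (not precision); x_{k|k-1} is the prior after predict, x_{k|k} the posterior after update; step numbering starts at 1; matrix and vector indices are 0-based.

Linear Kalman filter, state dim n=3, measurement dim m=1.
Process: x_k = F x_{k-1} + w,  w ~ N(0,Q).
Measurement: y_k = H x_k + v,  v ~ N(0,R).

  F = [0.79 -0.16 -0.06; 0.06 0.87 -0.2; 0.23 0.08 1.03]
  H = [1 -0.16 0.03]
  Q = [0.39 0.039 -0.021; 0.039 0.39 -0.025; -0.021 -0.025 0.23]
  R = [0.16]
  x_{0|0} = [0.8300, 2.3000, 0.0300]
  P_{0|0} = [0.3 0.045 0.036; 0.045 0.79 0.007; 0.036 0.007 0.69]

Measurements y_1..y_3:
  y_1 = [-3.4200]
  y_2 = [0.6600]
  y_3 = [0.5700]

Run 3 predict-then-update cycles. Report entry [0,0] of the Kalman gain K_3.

step 1: x^-=[0.2859, 2.0448, 0.4058]  P^-=[0.5853 -0.0239 0.0096; -0.0239 1.0180 -0.0921; 0.0096 -0.0921 1.0028]  S=[0.7814]  K=[0.7543; -0.2426; 0.0696]  nu=[-3.3909]  x^+=[-2.2719, 2.8675, 0.1699]  P^+=[0.1407 0.1191 -0.0315; 0.1191 0.9720 -0.0789; -0.0315 -0.0789 0.9990]
step 2: x^-=[-2.2638, 2.3245, -0.1182]  P^-=[0.4776 0.0097 -0.0783; 0.0097 1.2068 -0.2067; -0.0783 -0.2067 1.2800]  S=[0.6639]  K=[0.7136; -0.2856; -0.0102]  nu=[3.2993]  x^+=[0.0906, 1.3823, -0.1519]  P^+=[0.1396 0.1450 -0.0734; 0.1450 1.1527 -0.2087; -0.0734 -0.2087 1.2799]
step 3: x^-=[-0.1405, 1.2384, -0.0251]  P^-=[0.4775 0.0149 -0.1090; 0.0149 1.4037 -0.3616; -0.1090 -0.3616 1.5388]  S=[0.6670]  K=[0.7074; -0.3307; -0.0075]  nu=[0.9094]  x^+=[0.5028, 0.9377, -0.0319]  P^+=[0.1437 0.1709 -0.1055; 0.1709 1.3308 -0.3633; -0.1055 -0.3633 1.5388]

K[0,0] = 0.7074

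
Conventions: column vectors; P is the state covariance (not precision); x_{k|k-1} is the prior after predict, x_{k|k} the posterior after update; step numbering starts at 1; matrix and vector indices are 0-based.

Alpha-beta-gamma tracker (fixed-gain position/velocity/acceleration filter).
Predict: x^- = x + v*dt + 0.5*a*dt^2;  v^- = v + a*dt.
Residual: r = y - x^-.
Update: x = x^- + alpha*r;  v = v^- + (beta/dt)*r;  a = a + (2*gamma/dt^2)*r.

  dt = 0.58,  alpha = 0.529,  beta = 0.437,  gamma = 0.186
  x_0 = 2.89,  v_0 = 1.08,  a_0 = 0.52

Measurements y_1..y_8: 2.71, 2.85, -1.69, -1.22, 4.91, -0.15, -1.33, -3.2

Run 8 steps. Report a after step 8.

step 1: x_pred=3.6039  r=-0.8939  x^+=3.1310  v^+=0.7081  a^+=-0.4685
step 2: x_pred=3.4629  r=-0.6129  x^+=3.1387  v^+=-0.0254  a^+=-1.1462
step 3: x_pred=2.9312  r=-4.6212  x^+=0.4866  v^+=-4.1720  a^+=-6.2564
step 4: x_pred=-2.9855  r=1.7655  x^+=-2.0516  v^+=-6.4705  a^+=-4.3041
step 5: x_pred=-6.5284  r=11.4384  x^+=-0.4775  v^+=-0.3486  a^+=8.3448
step 6: x_pred=0.7239  r=-0.8739  x^+=0.2616  v^+=3.8329  a^+=7.3784
step 7: x_pred=3.7258  r=-5.0558  x^+=1.0513  v^+=4.3032  a^+=1.7876
step 8: x_pred=3.8478  r=-7.0478  x^+=0.1195  v^+=0.0299  a^+=-6.0060

a_post = -6.0060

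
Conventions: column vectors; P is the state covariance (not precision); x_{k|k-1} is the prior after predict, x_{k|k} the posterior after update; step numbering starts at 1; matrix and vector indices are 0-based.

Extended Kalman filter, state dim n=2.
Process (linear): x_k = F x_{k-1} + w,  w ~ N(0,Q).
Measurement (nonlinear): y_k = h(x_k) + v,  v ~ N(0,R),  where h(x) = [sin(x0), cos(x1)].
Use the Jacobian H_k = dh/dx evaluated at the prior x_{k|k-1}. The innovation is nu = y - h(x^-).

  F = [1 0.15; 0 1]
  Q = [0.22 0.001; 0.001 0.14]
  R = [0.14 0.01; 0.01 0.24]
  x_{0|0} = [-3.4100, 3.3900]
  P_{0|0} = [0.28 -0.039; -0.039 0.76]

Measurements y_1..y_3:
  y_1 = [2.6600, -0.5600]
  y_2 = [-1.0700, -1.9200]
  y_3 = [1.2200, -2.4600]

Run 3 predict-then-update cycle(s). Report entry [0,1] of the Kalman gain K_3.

K[0,1] = -0.0558

step 1: x^-=[-2.9015, 3.3900]  P^-=[0.5054 0.0760; 0.0760 0.9000]  H_jac=[-0.9713 0.0000; 0.0000 0.2459]  S=[0.6168 -0.0081; -0.0081 0.2944]  K=[-0.7953 0.0415; -0.1098 0.7486]  nu=[2.8978, 0.4093]  x^+=[-5.1892, 3.3782]  P^+=[0.1142 0.0081; 0.0081 0.7263]
step 2: x^-=[-4.6824, 3.3782]  P^-=[0.3530 0.1181; 0.1181 0.8663]  H_jac=[-0.0299 0.0000; 0.0000 0.2345]  S=[0.1403 0.0092; 0.0092 0.2876]  K=[-0.0818 0.0988; -0.0715 0.7084]  nu=[-2.0696, -0.9479]  x^+=[-4.6069, 2.8547]  P^+=[0.3494 0.0977; 0.0977 0.7221]
step 3: x^-=[-4.1787, 2.8547]  P^-=[0.6149 0.2070; 0.2070 0.8621]  H_jac=[-0.5087 0.0000; 0.0000 -0.2830]  S=[0.2992 0.0398; 0.0398 0.3090]  K=[-1.0383 -0.0558; -0.2513 -0.7570]  nu=[0.3591, -1.5009]  x^+=[-4.4677, 3.9007]  P^+=[0.2868 0.0840; 0.0840 0.6510]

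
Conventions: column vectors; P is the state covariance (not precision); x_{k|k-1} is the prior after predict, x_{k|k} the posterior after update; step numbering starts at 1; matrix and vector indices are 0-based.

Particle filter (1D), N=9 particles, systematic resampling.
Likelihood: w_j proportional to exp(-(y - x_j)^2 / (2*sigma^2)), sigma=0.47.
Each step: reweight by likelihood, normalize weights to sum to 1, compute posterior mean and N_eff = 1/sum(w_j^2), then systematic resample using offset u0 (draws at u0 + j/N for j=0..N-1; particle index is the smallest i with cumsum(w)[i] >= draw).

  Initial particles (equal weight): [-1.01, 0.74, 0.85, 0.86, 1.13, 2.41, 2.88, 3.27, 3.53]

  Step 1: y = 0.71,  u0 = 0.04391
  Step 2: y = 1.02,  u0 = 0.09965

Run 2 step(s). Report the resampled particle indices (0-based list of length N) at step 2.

resampled_idx = [0, 2, 3, 4, 5, 6, 7, 7, 8]

step 1: w=[0.0003, 0.2789, 0.2673, 0.2656, 0.1875, 0.0004, 0.0000, 0.0000, 0.0000]  mean=0.8745  Neff=3.9229  idx=[1, 1, 1, 2, 2, 3, 3, 4, 4]
step 2: w=[0.1019, 0.1019, 0.1019, 0.1140, 0.1140, 0.1148, 0.1148, 0.1184, 0.1184]  mean=0.8850  Neff=8.9673  idx=[0, 2, 3, 4, 5, 6, 7, 7, 8]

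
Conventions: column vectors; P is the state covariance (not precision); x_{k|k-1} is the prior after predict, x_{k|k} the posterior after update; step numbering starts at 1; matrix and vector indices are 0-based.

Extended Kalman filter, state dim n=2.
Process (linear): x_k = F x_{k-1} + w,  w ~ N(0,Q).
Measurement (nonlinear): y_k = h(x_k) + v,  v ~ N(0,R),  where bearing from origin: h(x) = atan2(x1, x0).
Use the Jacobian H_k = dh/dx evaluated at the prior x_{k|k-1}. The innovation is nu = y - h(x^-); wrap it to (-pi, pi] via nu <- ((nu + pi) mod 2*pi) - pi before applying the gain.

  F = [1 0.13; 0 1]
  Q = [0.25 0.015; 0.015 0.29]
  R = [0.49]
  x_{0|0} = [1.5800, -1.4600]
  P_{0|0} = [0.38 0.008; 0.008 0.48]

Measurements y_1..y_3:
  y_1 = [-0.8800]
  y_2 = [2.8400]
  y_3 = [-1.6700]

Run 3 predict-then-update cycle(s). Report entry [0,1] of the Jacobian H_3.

H_jac[0,1] = -0.0534

step 1: x^-=[1.3902, -1.4600]  P^-=[0.6402 0.0854; 0.0854 0.7700]  H_jac=[0.3592 0.3421]  S=[0.6837]  K=[0.3791; 0.4301]  nu=[-0.0701]  x^+=[1.3636, -1.4902]  P^+=[0.5419 -0.0261; -0.0261 0.6435]
step 2: x^-=[1.1699, -1.4902]  P^-=[0.7960 0.0726; 0.0726 0.9335]  H_jac=[0.4152 0.3259]  S=[0.7460]  K=[0.4747; 0.4483]  nu=[-2.5380]  x^+=[-0.0349, -2.6278]  P^+=[0.6279 -0.0862; -0.0862 0.7836]
step 3: x^-=[-0.3765, -2.6278]  P^-=[0.8688 0.0307; 0.0307 1.0736]  H_jac=[0.3729 -0.0534]  S=[0.6126]  K=[0.5261; -0.0749]  nu=[0.0431]  x^+=[-0.3538, -2.6310]  P^+=[0.6992 0.0549; 0.0549 1.0702]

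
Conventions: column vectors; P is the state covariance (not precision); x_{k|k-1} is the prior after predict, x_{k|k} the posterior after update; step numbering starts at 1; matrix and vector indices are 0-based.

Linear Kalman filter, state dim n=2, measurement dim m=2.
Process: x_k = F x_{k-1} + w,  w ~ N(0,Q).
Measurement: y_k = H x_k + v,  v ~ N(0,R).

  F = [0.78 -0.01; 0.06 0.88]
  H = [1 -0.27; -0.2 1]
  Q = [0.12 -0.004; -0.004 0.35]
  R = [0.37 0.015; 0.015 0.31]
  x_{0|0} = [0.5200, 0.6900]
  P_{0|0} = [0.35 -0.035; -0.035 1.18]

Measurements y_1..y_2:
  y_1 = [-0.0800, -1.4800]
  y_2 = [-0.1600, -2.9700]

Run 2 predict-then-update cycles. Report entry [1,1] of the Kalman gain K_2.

K[1,1] = 0.6324

step 1: x^-=[0.3987, 0.6384]  P^-=[0.3336 -0.0220; -0.0220 1.2614]  S=[0.8074 -0.4155; -0.4155 1.5935]  K=[0.4526 0.0623; -0.0466 0.7822]  nu=[-0.3063, -2.0387]  x^+=[0.1330, -0.9420]  P^+=[0.1855 0.0632; 0.0632 0.2544]
step 2: x^-=[0.1132, -0.8209]  P^-=[0.2319 0.0458; 0.0458 0.5544]  S=[0.6176 -0.1328; -0.1328 0.8553]  K=[0.3676 0.0564; -0.0322 0.6324]  nu=[-0.4948, -2.1264]  x^+=[-0.1886, -2.1498]  P^+=[0.1512 0.0532; 0.0532 0.2062]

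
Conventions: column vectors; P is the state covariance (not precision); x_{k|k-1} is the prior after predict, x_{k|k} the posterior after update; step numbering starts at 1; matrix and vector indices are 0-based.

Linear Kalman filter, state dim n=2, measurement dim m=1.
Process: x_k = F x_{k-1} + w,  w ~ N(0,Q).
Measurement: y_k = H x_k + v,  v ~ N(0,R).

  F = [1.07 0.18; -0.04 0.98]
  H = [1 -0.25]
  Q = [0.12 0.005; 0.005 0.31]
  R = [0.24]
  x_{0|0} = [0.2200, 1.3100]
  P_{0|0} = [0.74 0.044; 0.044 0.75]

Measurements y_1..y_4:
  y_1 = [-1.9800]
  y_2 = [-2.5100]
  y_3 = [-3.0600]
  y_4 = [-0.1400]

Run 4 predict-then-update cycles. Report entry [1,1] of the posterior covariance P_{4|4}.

step 1: x^-=[0.4712, 1.2750]  P^-=[1.0085 0.1514; 0.1514 1.0280]  S=[1.2370]  K=[0.7846; -0.0853]  nu=[-2.1324]  x^+=[-1.2020, 1.4570]  P^+=[0.2469 0.2343; 0.2343 1.0190]
step 2: x^-=[-1.0239, 1.4759]  P^-=[0.5259 0.4182; 0.4182 1.2707]  S=[0.6363]  K=[0.6623; 0.1579]  nu=[-1.1171]  x^+=[-1.7637, 1.2995]  P^+=[0.2468 0.3516; 0.3516 1.2548]
step 3: x^-=[-1.6533, 1.3440]  P^-=[0.5787 0.5820; 0.5820 1.4880]  S=[0.6207]  K=[0.6979; 0.3383]  nu=[-1.0707]  x^+=[-2.4006, 0.9819]  P^+=[0.2764 0.4354; 0.4354 1.4169]
step 4: x^-=[-2.3919, 1.0583]  P^-=[0.6500 0.6966; 0.6966 1.6371]  S=[0.6441]  K=[0.7389; 0.4460]  nu=[2.5164]  x^+=[-0.5325, 2.1807]  P^+=[0.2984 0.4843; 0.4843 1.5090]

P_post[1,1] = 1.5090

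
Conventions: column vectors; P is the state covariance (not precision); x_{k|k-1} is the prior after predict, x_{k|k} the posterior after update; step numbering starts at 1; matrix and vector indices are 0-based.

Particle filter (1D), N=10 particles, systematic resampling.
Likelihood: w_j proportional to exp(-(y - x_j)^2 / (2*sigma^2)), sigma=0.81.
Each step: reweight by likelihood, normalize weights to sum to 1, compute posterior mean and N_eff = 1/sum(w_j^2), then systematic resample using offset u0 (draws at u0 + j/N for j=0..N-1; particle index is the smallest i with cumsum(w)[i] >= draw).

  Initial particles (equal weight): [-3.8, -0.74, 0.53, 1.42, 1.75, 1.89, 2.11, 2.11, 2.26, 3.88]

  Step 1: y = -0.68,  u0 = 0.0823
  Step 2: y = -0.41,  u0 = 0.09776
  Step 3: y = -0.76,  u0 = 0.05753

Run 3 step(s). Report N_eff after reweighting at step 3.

N_eff = 8.5429

step 1: w=[0.0004, 0.7203, 0.2367, 0.0251, 0.0080, 0.0047, 0.0019, 0.0019, 0.0010, 0.0000]  mean=-0.3404  Neff=1.7375  idx=[1, 1, 1, 1, 1, 1, 1, 2, 2, 3]
step 2: w=[0.1221, 0.1221, 0.1221, 0.1221, 0.1221, 0.1221, 0.1221, 0.0676, 0.0676, 0.0103]  mean=-0.5459  Neff=8.8074  idx=[0, 1, 2, 3, 4, 4, 5, 6, 7, 9]
step 3: w=[0.1204, 0.1204, 0.1204, 0.1204, 0.1204, 0.1204, 0.1204, 0.1204, 0.0339, 0.0032]  mean=-0.6900  Neff=8.5429  idx=[0, 1, 2, 2, 3, 4, 5, 6, 7, 7]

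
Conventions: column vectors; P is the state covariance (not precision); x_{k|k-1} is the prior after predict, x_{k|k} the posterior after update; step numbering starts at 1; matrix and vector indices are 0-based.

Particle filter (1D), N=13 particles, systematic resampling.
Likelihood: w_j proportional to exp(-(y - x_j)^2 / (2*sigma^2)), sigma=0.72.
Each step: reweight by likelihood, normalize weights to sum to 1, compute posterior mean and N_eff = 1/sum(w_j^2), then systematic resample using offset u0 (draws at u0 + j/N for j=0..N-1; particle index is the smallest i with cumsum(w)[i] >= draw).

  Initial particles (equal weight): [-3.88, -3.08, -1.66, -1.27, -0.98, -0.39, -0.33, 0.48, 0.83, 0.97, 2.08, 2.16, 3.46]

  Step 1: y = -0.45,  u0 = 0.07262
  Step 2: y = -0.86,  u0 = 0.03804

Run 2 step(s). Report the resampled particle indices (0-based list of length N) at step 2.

resampled_idx = [0, 1, 1, 2, 3, 3, 4, 5, 6, 7, 8, 9, 9]

step 1: w=[0.0000, 0.0003, 0.0567, 0.1216, 0.1774, 0.2318, 0.2294, 0.1010, 0.0479, 0.0333, 0.0005, 0.0003, 0.0000]  mean=-0.4671  Neff=5.9040  idx=[3, 3, 4, 4, 5, 5, 5, 6, 6, 6, 7, 8, 9]
step 2: w=[0.0981, 0.0981, 0.1138, 0.1138, 0.0933, 0.0933, 0.0933, 0.0880, 0.0880, 0.0880, 0.0204, 0.0073, 0.0046]  mean=-0.6482  Neff=10.5283  idx=[0, 1, 1, 2, 3, 3, 4, 5, 6, 7, 8, 9, 9]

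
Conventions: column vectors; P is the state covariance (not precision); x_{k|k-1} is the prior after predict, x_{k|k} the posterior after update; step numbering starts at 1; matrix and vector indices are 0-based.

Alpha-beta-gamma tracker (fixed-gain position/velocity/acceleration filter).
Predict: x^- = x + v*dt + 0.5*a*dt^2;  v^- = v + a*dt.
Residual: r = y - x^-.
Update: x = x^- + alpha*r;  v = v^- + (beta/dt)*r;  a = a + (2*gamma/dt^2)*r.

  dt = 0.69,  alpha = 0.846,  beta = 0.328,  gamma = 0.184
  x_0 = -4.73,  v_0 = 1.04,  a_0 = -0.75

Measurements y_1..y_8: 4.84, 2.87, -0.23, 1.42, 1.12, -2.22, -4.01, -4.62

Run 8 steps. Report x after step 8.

step 1: x_pred=-4.1909  r=9.0309  x^+=3.4492  v^+=4.8155  a^+=6.2304
step 2: x_pred=8.2551  r=-5.3851  x^+=3.6993  v^+=6.5546  a^+=2.0681
step 3: x_pred=8.7143  r=-8.9443  x^+=1.1474  v^+=3.7298  a^+=-4.8454
step 4: x_pred=2.5675  r=-1.1475  x^+=1.5967  v^+=-0.1590  a^+=-5.7324
step 5: x_pred=0.1224  r=0.9976  x^+=0.9664  v^+=-3.6401  a^+=-4.9613
step 6: x_pred=-2.7264  r=0.5064  x^+=-2.2980  v^+=-6.8227  a^+=-4.5699
step 7: x_pred=-8.0935  r=4.0835  x^+=-4.6389  v^+=-8.0348  a^+=-1.4136
step 8: x_pred=-10.5194  r=5.8994  x^+=-5.5285  v^+=-6.2058  a^+=3.1463

x_post = -5.5285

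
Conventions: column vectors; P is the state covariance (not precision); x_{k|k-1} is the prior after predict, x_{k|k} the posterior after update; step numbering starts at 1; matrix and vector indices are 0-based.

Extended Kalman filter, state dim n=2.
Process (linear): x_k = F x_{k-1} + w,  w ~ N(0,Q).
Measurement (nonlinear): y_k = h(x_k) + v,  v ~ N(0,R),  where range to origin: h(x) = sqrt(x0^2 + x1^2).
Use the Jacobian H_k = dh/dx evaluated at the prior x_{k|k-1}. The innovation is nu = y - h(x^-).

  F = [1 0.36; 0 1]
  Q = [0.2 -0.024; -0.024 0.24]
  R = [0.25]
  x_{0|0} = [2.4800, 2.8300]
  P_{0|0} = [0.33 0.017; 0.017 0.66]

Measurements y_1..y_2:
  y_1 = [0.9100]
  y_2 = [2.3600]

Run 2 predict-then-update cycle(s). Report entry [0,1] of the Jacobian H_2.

step 1: x^-=[3.4988, 2.8300]  P^-=[0.6278 0.2306; 0.2306 0.9000]  H_jac=[0.7775 0.6289]  S=[1.2109]  K=[0.5228; 0.6155]  nu=[-3.5901]  x^+=[1.6218, 0.6205]  P^+=[0.2968 -0.1591; -0.1591 0.4413]
step 2: x^-=[1.8452, 0.6205]  P^-=[0.4394 -0.0242; -0.0242 0.6813]  H_jac=[0.9478 0.3187]  S=[0.6994]  K=[0.5845; 0.2777]  nu=[0.4133]  x^+=[2.0868, 0.7352]  P^+=[0.2005 -0.1377; -0.1377 0.6274]

H_jac[0,1] = 0.3187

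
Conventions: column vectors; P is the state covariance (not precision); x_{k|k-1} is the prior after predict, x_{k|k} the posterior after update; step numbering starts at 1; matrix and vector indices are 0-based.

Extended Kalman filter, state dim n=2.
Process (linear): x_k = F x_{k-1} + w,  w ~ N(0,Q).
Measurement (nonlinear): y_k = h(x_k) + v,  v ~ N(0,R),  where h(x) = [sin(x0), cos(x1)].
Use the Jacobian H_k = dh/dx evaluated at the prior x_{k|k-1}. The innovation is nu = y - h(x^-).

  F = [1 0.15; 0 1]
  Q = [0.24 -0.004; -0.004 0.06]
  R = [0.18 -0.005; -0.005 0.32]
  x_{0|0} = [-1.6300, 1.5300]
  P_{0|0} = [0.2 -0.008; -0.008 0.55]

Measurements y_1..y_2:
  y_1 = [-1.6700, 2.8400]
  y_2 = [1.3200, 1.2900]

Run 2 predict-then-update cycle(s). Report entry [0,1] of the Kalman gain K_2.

step 1: x^-=[-1.4005, 1.5300]  P^-=[0.4500 0.0705; 0.0705 0.6100]  H_jac=[0.1695 0.0000; 0.0000 -0.9992]  S=[0.1929 -0.0169; -0.0169 0.9290]  K=[0.3892 -0.0687; 0.0043 -0.6560]  nu=[-0.6845, 2.7992]  x^+=[-1.8593, -0.3093]  P^+=[0.4154 0.0240; 0.0240 0.2101]
step 2: x^-=[-1.9057, -0.3093]  P^-=[0.6674 0.0515; 0.0515 0.2701]  H_jac=[-0.3287 0.0000; 0.0000 0.3044]  S=[0.2521 -0.0101; -0.0101 0.3450]  K=[-0.8693 0.0198; -0.0576 0.2366]  nu=[2.2644, 0.3374]  x^+=[-3.8675, -0.3598]  P^+=[0.4764 0.0351; 0.0351 0.2497]

K[0,1] = 0.0198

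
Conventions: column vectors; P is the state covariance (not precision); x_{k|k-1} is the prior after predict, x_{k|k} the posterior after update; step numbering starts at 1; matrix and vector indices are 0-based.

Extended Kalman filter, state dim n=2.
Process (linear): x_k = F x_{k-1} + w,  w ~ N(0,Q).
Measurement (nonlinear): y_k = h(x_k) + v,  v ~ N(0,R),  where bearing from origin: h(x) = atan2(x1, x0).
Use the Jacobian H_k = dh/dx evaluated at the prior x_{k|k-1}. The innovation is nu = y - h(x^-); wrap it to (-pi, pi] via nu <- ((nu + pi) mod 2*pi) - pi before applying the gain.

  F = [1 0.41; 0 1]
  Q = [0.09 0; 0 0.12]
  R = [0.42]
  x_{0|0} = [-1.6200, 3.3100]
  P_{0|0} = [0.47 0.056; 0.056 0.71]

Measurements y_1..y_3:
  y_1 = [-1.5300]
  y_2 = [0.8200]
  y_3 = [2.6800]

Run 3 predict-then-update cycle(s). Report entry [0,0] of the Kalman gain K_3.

K[0,0] = -0.5519

step 1: x^-=[-0.2629, 3.3100]  P^-=[0.7253 0.3471; 0.3471 0.8300]  H_jac=[-0.3002 -0.0238]  S=[0.4908]  K=[-0.4605; -0.2526]  nu=[3.1031]  x^+=[-1.6919, 2.5260]  P^+=[0.6212 0.2900; 0.2900 0.7987]
step 2: x^-=[-0.6562, 2.5260]  P^-=[1.0832 0.6175; 0.6175 0.9187]  H_jac=[-0.3709 -0.0963]  S=[0.6216]  K=[-0.7419; -0.5107]  nu=[-1.0050]  x^+=[0.0894, 3.0393]  P^+=[0.7411 0.3819; 0.3819 0.7565]
step 3: x^-=[1.3355, 3.0393]  P^-=[1.2714 0.6921; 0.6921 0.8765]  H_jac=[-0.2758 0.1212]  S=[0.4833]  K=[-0.5519; -0.1751]  nu=[1.5232]  x^+=[0.4948, 2.7725]  P^+=[1.1242 0.6454; 0.6454 0.8617]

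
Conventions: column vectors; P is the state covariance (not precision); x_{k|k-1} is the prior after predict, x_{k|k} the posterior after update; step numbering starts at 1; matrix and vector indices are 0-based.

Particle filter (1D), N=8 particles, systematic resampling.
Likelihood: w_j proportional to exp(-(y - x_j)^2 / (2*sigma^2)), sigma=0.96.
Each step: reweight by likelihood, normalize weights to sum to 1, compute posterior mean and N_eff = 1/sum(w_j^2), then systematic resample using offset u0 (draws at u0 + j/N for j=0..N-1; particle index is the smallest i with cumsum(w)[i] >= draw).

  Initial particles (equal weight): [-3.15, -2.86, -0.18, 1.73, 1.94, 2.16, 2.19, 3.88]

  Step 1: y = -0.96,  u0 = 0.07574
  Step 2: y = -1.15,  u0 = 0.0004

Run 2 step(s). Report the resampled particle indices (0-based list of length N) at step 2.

resampled_idx = [0, 2, 3, 3, 4, 5, 6, 7]

step 1: w=[0.0761, 0.1448, 0.7381, 0.0203, 0.0107, 0.0052, 0.0047, 0.0000]  mean=-0.7094  Neff=1.7477  idx=[0, 1, 2, 2, 2, 2, 2, 2]
step 2: w=[0.0291, 0.0522, 0.1531, 0.1531, 0.1531, 0.1531, 0.1531, 0.1531]  mean=-0.4064  Neff=6.9332  idx=[0, 2, 3, 3, 4, 5, 6, 7]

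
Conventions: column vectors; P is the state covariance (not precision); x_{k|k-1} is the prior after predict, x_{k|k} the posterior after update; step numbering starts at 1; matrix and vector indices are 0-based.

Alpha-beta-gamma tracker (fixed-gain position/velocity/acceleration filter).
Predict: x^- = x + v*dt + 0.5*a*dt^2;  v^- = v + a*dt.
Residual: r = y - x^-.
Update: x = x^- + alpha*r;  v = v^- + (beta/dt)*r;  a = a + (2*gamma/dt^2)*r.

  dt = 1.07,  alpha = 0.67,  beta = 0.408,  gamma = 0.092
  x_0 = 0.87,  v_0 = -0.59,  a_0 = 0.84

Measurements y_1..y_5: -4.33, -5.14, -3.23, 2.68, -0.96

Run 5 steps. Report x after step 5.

step 1: x_pred=0.7196  r=-5.0496  x^+=-2.6636  v^+=-1.6166  a^+=0.0285
step 2: x_pred=-4.3772  r=-0.7628  x^+=-4.8883  v^+=-1.8771  a^+=-0.0941
step 3: x_pred=-6.9506  r=3.7206  x^+=-4.4578  v^+=-0.5591  a^+=0.5038
step 4: x_pred=-4.7676  r=7.4476  x^+=0.2223  v^+=2.8198  a^+=1.7007
step 5: x_pred=4.2131  r=-5.1731  x^+=0.7471  v^+=2.6671  a^+=0.8694

x_post = 0.7471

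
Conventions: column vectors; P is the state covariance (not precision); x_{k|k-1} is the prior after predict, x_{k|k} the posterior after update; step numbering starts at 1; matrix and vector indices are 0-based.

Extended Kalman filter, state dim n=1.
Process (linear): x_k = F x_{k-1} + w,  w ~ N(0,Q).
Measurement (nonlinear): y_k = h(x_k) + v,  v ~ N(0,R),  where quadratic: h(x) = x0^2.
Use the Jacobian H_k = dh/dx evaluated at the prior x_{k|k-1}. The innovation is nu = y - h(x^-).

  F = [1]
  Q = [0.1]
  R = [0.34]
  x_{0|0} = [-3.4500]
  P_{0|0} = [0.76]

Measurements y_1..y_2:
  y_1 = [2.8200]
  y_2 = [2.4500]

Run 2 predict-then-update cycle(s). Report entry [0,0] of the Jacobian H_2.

H_jac[0,0] = -4.2891

step 1: x^-=[-3.4500]  P^-=[0.8600]  H_jac=[-6.9000]  S=[41.2846]  K=[-0.1437]  nu=[-9.0825]  x^+=[-2.1445]  P^+=[0.0071]
step 2: x^-=[-2.1445]  P^-=[0.1071]  H_jac=[-4.2891]  S=[2.3099]  K=[-0.1988]  nu=[-2.1490]  x^+=[-1.7172]  P^+=[0.0158]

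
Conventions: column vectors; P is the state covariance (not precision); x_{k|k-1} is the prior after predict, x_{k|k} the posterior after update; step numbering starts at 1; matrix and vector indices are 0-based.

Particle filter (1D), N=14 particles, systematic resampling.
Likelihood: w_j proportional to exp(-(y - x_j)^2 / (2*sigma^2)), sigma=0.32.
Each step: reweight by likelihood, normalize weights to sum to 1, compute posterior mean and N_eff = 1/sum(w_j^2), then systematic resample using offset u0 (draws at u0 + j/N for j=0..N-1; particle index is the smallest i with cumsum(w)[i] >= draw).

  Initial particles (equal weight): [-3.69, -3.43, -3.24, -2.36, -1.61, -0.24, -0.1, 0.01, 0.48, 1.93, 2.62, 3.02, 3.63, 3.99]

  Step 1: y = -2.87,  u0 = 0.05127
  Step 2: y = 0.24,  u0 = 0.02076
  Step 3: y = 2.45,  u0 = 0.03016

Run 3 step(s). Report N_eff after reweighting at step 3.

step 1: w=[0.0358, 0.2065, 0.4892, 0.2681, 0.0004, 0.0000, 0.0000, 0.0000, 0.0000, 0.0000, 0.0000, 0.0000, 0.0000, 0.0000]  mean=-3.0588  Neff=2.8158  idx=[1, 1, 1, 2, 2, 2, 2, 2, 2, 2, 3, 3, 3, 3]
step 2: w=[0.0000, 0.0000, 0.0000, 0.0000, 0.0000, 0.0000, 0.0000, 0.0000, 0.0000, 0.0000, 0.2500, 0.2500, 0.2500, 0.2500]  mean=-2.3600  Neff=4.0000  idx=[10, 10, 10, 10, 11, 11, 11, 12, 12, 12, 12, 13, 13, 13]
step 3: w=[0.0714, 0.0714, 0.0714, 0.0714, 0.0714, 0.0714, 0.0714, 0.0714, 0.0714, 0.0714, 0.0714, 0.0714, 0.0714, 0.0714]  mean=-2.3600  Neff=14.0000  idx=[0, 1, 2, 3, 4, 5, 6, 7, 8, 9, 10, 11, 12, 13]

N_eff = 14.0000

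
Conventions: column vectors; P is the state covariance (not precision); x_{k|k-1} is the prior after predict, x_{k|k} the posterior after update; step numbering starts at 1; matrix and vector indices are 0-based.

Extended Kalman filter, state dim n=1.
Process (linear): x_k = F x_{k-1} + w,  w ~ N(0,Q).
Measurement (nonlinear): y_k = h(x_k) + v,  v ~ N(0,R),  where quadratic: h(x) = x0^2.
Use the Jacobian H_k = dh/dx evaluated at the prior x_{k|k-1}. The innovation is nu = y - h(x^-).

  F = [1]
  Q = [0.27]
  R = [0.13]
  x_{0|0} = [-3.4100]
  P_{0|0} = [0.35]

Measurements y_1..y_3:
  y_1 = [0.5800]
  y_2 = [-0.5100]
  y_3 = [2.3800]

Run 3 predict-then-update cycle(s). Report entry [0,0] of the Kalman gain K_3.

step 1: x^-=[-3.4100]  P^-=[0.6200]  H_jac=[-6.8200]  S=[28.9677]  K=[-0.1460]  nu=[-11.0481]  x^+=[-1.7973]  P^+=[0.0028]
step 2: x^-=[-1.7973]  P^-=[0.2728]  H_jac=[-3.5946]  S=[3.6547]  K=[-0.2683]  nu=[-3.7403]  x^+=[-0.7938]  P^+=[0.0097]
step 3: x^-=[-0.7938]  P^-=[0.2797]  H_jac=[-1.5876]  S=[0.8350]  K=[-0.5318]  nu=[1.7499]  x^+=[-1.7244]  P^+=[0.0435]

K[0,0] = -0.5318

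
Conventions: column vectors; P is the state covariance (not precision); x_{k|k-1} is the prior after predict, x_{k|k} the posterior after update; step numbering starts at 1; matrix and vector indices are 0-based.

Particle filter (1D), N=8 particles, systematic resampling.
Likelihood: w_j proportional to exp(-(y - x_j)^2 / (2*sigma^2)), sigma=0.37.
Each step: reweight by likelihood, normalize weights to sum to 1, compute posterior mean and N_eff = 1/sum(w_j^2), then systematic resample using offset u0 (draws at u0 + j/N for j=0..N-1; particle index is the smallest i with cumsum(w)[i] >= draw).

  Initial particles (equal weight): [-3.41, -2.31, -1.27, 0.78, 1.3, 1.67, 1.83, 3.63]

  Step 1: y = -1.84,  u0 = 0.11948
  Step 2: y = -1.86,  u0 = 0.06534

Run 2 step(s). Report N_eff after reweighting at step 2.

step 1: w=[0.0002, 0.5937, 0.4061, 0.0000, 0.0000, 0.0000, 0.0000, 0.0000]  mean=-1.8878  Neff=1.9326  idx=[1, 1, 1, 1, 2, 2, 2, 2]
step 2: w=[0.1575, 0.1575, 0.1575, 0.1575, 0.0925, 0.0925, 0.0925, 0.0925]  mean=-1.9251  Neff=7.4942  idx=[0, 1, 2, 2, 3, 4, 6, 7]

N_eff = 7.4942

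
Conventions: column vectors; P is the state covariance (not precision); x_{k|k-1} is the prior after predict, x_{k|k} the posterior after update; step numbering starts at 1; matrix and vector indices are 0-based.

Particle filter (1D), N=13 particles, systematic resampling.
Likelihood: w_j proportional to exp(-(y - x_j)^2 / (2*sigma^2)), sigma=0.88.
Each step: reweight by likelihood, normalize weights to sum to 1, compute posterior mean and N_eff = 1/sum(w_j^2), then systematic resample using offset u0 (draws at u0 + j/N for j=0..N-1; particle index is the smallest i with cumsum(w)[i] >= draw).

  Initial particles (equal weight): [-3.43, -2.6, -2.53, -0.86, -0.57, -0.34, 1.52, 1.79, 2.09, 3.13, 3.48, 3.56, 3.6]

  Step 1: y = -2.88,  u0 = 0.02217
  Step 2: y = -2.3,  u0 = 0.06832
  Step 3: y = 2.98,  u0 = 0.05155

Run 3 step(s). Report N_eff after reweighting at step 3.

N_eff = 10.4095

step 1: w=[0.2921, 0.3375, 0.3281, 0.0255, 0.0113, 0.0055, 0.0000, 0.0000, 0.0000, 0.0000, 0.0000, 0.0000, 0.0000]  mean=-2.7397  Neff=3.2501  idx=[0, 0, 0, 0, 1, 1, 1, 1, 2, 2, 2, 2, 2]
step 2: w=[0.0423, 0.0423, 0.0423, 0.0423, 0.0911, 0.0911, 0.0911, 0.0911, 0.0933, 0.0933, 0.0933, 0.0933, 0.0933]  mean=-2.7079  Neff=11.9260  idx=[1, 3, 4, 5, 6, 7, 7, 8, 9, 10, 11, 12, 12]
step 3: w=[0.0001, 0.0001, 0.0671, 0.0671, 0.0671, 0.0671, 0.0671, 0.1107, 0.1107, 0.1107, 0.1107, 0.1107, 0.1107]  mean=-2.5537  Neff=10.4095  idx=[2, 3, 5, 6, 7, 7, 8, 9, 9, 10, 11, 12, 12]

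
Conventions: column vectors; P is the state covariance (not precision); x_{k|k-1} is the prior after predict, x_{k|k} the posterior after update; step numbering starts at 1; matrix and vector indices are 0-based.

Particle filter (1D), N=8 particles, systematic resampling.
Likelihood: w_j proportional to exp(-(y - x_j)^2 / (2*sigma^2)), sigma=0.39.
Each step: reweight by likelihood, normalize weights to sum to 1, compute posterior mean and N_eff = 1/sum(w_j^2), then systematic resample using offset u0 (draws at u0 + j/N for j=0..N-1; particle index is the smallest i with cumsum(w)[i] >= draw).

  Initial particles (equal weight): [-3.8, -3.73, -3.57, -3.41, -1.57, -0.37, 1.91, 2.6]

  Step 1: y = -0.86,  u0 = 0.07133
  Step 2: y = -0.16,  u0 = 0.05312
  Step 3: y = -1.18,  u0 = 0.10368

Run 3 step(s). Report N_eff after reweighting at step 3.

step 1: w=[0.0000, 0.0000, 0.0000, 0.0000, 0.2957, 0.7043, 0.0000, 0.0000]  mean=-0.7248  Neff=1.7139  idx=[4, 4, 5, 5, 5, 5, 5, 5]
step 2: w=[0.0003, 0.0003, 0.1666, 0.1666, 0.1666, 0.1666, 0.1666, 0.1666]  mean=-0.3707  Neff=6.0067  idx=[2, 3, 3, 4, 5, 6, 6, 7]
step 3: w=[0.1250, 0.1250, 0.1250, 0.1250, 0.1250, 0.1250, 0.1250, 0.1250]  mean=-0.3700  Neff=8.0000  idx=[0, 1, 2, 3, 4, 5, 6, 7]

N_eff = 8.0000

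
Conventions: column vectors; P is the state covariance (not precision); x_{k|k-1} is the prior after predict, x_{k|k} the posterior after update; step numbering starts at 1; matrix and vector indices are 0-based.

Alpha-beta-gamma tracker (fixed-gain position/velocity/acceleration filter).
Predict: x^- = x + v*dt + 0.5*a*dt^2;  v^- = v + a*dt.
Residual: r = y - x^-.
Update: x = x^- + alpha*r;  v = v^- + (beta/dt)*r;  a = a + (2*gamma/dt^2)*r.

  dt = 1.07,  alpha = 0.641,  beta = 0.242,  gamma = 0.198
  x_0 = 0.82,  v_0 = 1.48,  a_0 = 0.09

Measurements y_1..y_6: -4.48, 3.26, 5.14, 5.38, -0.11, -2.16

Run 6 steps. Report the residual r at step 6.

resid = -7.4401

step 1: x_pred=2.4551  r=-6.9351  x^+=-1.9903  v^+=0.0078  a^+=-2.3087
step 2: x_pred=-3.3036  r=6.5636  x^+=0.9037  v^+=-0.9781  a^+=-0.0385
step 3: x_pred=-0.1649  r=5.3049  x^+=3.2355  v^+=0.1805  a^+=1.7964
step 4: x_pred=4.4570  r=0.9230  x^+=5.0487  v^+=2.3114  a^+=2.1156
step 5: x_pred=8.7329  r=-8.8429  x^+=3.0646  v^+=2.5751  a^+=-0.9430
step 6: x_pred=5.2801  r=-7.4401  x^+=0.5110  v^+=-0.1166  a^+=-3.5164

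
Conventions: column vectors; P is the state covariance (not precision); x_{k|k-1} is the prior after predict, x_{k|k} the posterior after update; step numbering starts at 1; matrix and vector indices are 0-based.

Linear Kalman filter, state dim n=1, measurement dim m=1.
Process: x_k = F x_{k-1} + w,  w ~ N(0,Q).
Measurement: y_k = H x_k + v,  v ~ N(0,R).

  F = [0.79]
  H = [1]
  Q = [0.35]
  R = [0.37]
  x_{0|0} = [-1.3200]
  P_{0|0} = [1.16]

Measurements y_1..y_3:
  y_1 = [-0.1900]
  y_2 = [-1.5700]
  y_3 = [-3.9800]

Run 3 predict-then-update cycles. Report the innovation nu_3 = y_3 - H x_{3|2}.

step 1: x^-=[-1.0428]  P^-=[1.0740]  S=[1.4440]  K=[0.7438]  nu=[0.8528]  x^+=[-0.4085]  P^+=[0.2752]
step 2: x^-=[-0.3227]  P^-=[0.5217]  S=[0.8917]  K=[0.5851]  nu=[-1.2473]  x^+=[-1.0525]  P^+=[0.2165]
step 3: x^-=[-0.8315]  P^-=[0.4851]  S=[0.8551]  K=[0.5673]  nu=[-3.1485]  x^+=[-2.6176]  P^+=[0.2099]

innov = [-3.1485]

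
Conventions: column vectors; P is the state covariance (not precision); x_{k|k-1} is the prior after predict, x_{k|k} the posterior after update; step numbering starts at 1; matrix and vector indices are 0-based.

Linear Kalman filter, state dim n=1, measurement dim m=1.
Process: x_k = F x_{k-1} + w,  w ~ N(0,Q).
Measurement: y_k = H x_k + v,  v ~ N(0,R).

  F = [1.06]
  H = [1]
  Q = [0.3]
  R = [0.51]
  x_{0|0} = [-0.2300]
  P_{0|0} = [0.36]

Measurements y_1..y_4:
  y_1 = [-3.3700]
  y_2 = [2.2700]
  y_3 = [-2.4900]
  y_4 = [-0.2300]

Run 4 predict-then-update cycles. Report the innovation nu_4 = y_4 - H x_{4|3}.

step 1: x^-=[-0.2438]  P^-=[0.7045]  S=[1.2145]  K=[0.5801]  nu=[-3.1262]  x^+=[-2.0572]  P^+=[0.2958]
step 2: x^-=[-2.1807]  P^-=[0.6324]  S=[1.1424]  K=[0.5536]  nu=[4.4507]  x^+=[0.2831]  P^+=[0.2823]
step 3: x^-=[0.3001]  P^-=[0.6172]  S=[1.1272]  K=[0.5476]  nu=[-2.7901]  x^+=[-1.2276]  P^+=[0.2793]
step 4: x^-=[-1.3013]  P^-=[0.6138]  S=[1.1238]  K=[0.5462]  nu=[1.0713]  x^+=[-0.7162]  P^+=[0.2785]

innov = [1.0713]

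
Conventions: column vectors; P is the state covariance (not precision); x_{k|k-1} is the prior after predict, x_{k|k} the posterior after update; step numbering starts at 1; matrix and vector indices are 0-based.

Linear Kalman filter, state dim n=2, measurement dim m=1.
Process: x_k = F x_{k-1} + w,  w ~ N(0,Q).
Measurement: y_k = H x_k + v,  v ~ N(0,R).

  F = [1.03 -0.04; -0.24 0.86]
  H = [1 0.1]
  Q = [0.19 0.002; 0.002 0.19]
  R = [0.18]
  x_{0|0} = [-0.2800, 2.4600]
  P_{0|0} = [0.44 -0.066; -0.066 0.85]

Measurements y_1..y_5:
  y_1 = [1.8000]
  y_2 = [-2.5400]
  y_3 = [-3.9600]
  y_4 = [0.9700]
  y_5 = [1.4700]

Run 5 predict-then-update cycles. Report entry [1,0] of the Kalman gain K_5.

step 1: x^-=[-0.3868, 2.1828]  P^-=[0.6636 -0.1951; -0.1951 0.8712]  S=[0.8133]  K=[0.7920; -0.1328]  nu=[1.9685]  x^+=[1.1722, 1.9214]  P^+=[0.1535 -0.1096; -0.1096 0.8569]
step 2: x^-=[1.1305, 1.3711]  P^-=[0.3633 -0.1636; -0.1636 0.8779]  S=[0.5193]  K=[0.6680; -0.1459]  nu=[-3.8076]  x^+=[-1.4129, 1.9266]  P^+=[0.1315 -0.1129; -0.1129 0.8668]
step 3: x^-=[-1.5324, 1.9960]  P^-=[0.3402 -0.1615; -0.1615 0.8853]  S=[0.4968]  K=[0.6524; -0.1468]  nu=[-2.6272]  x^+=[-3.2463, 2.3817]  P^+=[0.1288 -0.1139; -0.1139 0.8746]
step 4: x^-=[-3.4389, 2.8274]  P^-=[0.3374 -0.1619; -0.1619 0.8913]  S=[0.4940]  K=[0.6503; -0.1473]  nu=[4.1262]  x^+=[-0.7555, 2.2195]  P^+=[0.1285 -0.1146; -0.1146 0.8805]
step 5: x^-=[-0.8669, 2.0901]  P^-=[0.3372 -0.1626; -0.1626 0.8960]  S=[0.4936]  K=[0.6501; -0.1480]  nu=[2.1279]  x^+=[0.5165, 1.7752]  P^+=[0.1285 -0.1152; -0.1152 0.8851]

K[1,0] = -0.1480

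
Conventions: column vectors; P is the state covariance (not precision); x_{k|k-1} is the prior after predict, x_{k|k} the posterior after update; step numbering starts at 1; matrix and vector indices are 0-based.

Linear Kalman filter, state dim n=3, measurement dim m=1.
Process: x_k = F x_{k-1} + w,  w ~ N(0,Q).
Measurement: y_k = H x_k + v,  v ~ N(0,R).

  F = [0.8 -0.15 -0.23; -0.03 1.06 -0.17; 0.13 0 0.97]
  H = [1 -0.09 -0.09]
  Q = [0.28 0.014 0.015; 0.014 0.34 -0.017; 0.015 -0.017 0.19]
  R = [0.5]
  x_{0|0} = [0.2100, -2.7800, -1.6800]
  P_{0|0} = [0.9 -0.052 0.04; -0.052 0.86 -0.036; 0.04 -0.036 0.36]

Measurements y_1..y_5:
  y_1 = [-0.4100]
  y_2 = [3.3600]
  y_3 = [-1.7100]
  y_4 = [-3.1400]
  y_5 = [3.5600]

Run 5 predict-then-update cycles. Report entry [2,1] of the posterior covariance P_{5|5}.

P_post[2,1] = -0.9330

step 1: x^-=[0.9714, -2.6675, -1.6023]  P^-=[0.8897 -0.1719 0.0644; -0.1719 1.3342 -0.1261; 0.0644 -0.1261 0.5540]  S=[1.4223]  K=[0.6323; -0.1973; 0.0182]  nu=[-1.7657]  x^+=[-0.1451, -2.3191, -1.6344]  P^+=[0.3210 0.0056 0.0480; 0.0056 1.2788 -0.1210; 0.0480 -0.1210 0.5536]
step 2: x^-=[0.6077, -2.1761, -1.6042]  P^-=[0.5161 -0.1504 -0.0218; -0.1504 1.8369 -0.2356; -0.0218 -0.2356 0.7284]  S=[1.0641]  K=[0.4996; -0.2768; -0.0621]  nu=[2.4121]  x^+=[1.8128, -2.8438, -1.7542]  P^+=[0.2505 -0.0033 0.0113; -0.0033 1.7554 -0.2539; 0.0113 -0.2539 0.7243]
step 3: x^-=[2.2803, -2.7706, -1.4659]  P^-=[0.4973 -0.1916 -0.0751; -0.1916 2.4253 -0.3995; -0.0751 -0.3995 0.8785]  S=[1.0656]  K=[0.4892; -0.3509; -0.1110]  nu=[-4.3715]  x^+=[0.1417, -1.2365, -0.9808]  P^+=[0.2423 -0.0087 -0.0173; -0.0087 2.2941 -0.4410; -0.0173 -0.4410 0.8654]
step 4: x^-=[0.5244, -1.1482, -0.9330]  P^-=[0.5105 -0.2316 -0.1014; -0.2316 3.1022 -0.6144; -0.1014 -0.6144 1.0040]  S=[1.0937]  K=[0.4941; -0.4165; -0.1248]  nu=[-3.8517]  x^+=[-1.3788, 0.4561, -0.4523]  P^+=[0.2434 -0.0065 -0.0340; -0.0065 2.9125 -0.6713; -0.0340 -0.6713 0.9870]
step 5: x^-=[-1.0674, 0.6017, -0.6180]  P^-=[0.5213 -0.2710 -0.1074; -0.2710 3.8832 -0.8701; -0.1074 -0.8701 1.1142]  S=[1.1158]  K=[0.4977; -0.4859; -0.1160]  nu=[4.6260]  x^+=[1.2350, -1.6461, -1.1545]  P^+=[0.2449 -0.0011 -0.0430; -0.0011 3.6198 -0.9330; -0.0430 -0.9330 1.0992]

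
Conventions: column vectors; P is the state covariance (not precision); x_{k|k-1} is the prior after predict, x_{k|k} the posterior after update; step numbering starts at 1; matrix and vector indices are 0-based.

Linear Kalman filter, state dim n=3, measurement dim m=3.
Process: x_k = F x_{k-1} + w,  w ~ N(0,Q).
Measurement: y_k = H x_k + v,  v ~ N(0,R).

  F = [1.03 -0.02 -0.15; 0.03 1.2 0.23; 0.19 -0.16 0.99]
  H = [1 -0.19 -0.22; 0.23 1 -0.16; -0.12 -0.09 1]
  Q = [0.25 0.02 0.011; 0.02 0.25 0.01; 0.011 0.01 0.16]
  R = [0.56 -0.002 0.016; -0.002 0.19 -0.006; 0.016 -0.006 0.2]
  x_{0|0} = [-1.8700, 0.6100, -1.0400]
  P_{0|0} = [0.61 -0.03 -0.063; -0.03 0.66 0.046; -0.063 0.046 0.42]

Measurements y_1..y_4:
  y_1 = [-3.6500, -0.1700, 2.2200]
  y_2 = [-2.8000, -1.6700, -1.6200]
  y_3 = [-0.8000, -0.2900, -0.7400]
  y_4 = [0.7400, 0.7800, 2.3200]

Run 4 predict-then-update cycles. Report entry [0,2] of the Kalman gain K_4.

K[0,2] = 0.1130

step 1: x^-=[-1.7823, 0.4367, -1.4825]  P^-=[0.9278 -0.0517 0.0129; -0.0517 1.2455 0.0240; 0.0129 0.0240 0.5741]  S=[1.5766 -0.0617 -0.1877; -0.0617 1.4669 -0.2007; -0.1877 -0.2007 0.7890]  K=[0.6059 0.1428 0.0616; -0.1442 0.8427 0.0763; 0.0157 0.0579 0.7414]  nu=[-2.1109, -0.4340, 3.5279]  x^+=[-2.9058, 0.6445, 1.0747]  P^+=[0.3444 -0.0443 0.0585; -0.0443 0.1730 0.0182; 0.0585 0.0182 0.1568]
step 2: x^-=[-3.1671, 0.9334, 0.4088]  P^-=[0.6029 -0.0234 0.1212; -0.0234 0.5154 0.0298; 0.1212 0.0298 0.3495]  S=[1.1565 -0.0025 -0.0035; -0.0025 0.7171 -0.0613; -0.0035 -0.0613 0.5274]  K=[0.5028 0.1454 0.1169; -0.1089 0.7090 0.0554; 0.0355 0.0569 0.6369]  nu=[0.6344, -1.8096, -2.3248]  x^+=[-3.3830, -0.5475, -1.1524]  P^+=[0.2910 -0.0310 0.0627; -0.0310 0.1440 0.0143; 0.0627 0.0143 0.1364]
step 3: x^-=[-3.3007, -1.0236, -1.6960]  P^-=[0.5439 -0.0055 0.1156; -0.0055 0.4714 0.0293; 0.1156 0.0293 0.3288]  S=[1.0905 0.0099 0.0005; 0.0099 0.6782 -0.0568; 0.0005 -0.0568 0.5073]  K=[0.4750 0.1519 0.1167; -0.0994 0.6922 0.0529; 0.0338 0.0563 0.6219]  nu=[1.9331, 1.2214, 0.4678]  x^+=[-2.1425, -0.3456, -1.2710]  P^+=[0.2759 -0.0265 0.0607; -0.0265 0.1398 0.0142; 0.0607 0.0142 0.1331]
step 4: x^-=[-2.0092, -0.7713, -1.6101]  P^-=[0.5281 -0.0007 0.1104; -0.0007 0.4654 0.0300; 0.1104 0.0300 0.3240]  S=[1.0748 0.0128 -0.0024; 0.0128 0.6736 -0.0563; -0.0024 -0.0563 0.5035]  K=[0.4673 0.1536 0.1130; -0.0972 0.6898 0.0532; 0.0318 0.0563 0.6183]  nu=[2.2485, 1.7558, 3.6196]  x^+=[-0.2799, 0.4139, 0.7983]  P^+=[0.2715 -0.0254 0.0594; -0.0254 0.1391 0.0144; 0.0594 0.0144 0.1323]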